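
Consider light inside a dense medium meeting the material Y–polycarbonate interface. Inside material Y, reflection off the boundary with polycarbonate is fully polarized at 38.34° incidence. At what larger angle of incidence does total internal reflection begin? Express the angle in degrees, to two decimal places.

θ_c ≈ 52.27°

tan θ_B = n₂/n₁ = tan 38.34° = 0.7909.
Total internal reflection: sin θ_c = n₂/n₁ = 0.7909.
θ_c = arcsin(0.7909) = 52.27°.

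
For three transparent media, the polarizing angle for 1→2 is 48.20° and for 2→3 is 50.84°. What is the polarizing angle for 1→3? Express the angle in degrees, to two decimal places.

Each Brewster angle gives a ratio: n₂/n₁ = tan 48.20° = 1.1184, n₃/n₂ = tan 50.84° = 1.2279.
n₃/n₁ = 1.3733. Then tan θ_B(1→3) = n₃/n₁, so θ_B(1→3) = arctan(1.3733) = 53.94°.

θ_B ≈ 53.94°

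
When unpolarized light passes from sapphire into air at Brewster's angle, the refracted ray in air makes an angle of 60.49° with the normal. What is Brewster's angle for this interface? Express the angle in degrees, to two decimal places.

Brewster's condition makes the reflected and refracted beams perpendicular: θ_B + θ_t = 90°.
θ_B = 90° − 60.49° = 29.51°.

θ_B ≈ 29.51°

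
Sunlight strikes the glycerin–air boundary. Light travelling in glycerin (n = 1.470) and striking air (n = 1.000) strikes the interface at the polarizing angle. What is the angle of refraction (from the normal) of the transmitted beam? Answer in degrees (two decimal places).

tan θ_B = n₂/n₁ = 1.000/1.470 = 0.6803, so θ_B = 34.23°.
At Brewster's angle the reflected and refracted rays are perpendicular, so θ_t = 90° − θ_B = 90° − 34.23° = 55.77°.

θ_t ≈ 55.77°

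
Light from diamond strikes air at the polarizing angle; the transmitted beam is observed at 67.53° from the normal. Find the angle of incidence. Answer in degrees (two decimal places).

θ_B ≈ 22.47°

Since the reflected and refracted rays are at right angles at the polarizing angle, θ_B + θ_t = 90°.
So θ_B = 90° − θ_t = 90° − 67.53° = 22.47°.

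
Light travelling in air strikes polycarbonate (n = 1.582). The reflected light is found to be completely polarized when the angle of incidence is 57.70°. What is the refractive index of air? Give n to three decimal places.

Full polarization of the reflected beam means tan θ_B = n₂/n₁, where n₁ is the incident medium (air).
n₁ = n₂ / tan θ_B = 1.582 / tan 57.70° = 1.000.

n ≈ 1.000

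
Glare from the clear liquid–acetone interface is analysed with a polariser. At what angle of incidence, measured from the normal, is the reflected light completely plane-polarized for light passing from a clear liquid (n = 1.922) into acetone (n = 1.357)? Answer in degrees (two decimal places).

θ_B ≈ 35.22°

tan θ_B = n₂/n₁ = 1.357/1.922 = 0.7060.
θ_B = arctan(0.7060) = 35.22°.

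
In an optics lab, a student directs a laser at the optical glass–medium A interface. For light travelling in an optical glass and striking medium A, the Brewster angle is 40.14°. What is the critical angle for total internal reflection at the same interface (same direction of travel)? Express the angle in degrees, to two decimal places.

n₂/n₁ = tan 40.14° = 0.8433; the critical angle satisfies sin θ_c = n₂/n₁.
θ_c = arcsin(0.8433) = 57.49°.

θ_c ≈ 57.49°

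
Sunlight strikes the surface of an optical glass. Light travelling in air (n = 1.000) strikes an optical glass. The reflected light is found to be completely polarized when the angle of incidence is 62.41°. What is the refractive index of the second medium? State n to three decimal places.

n ≈ 1.914

Full polarization of the reflected beam means tan θ_B = n₂/n₁, where n₁ is the incident medium (air).
n₂ = n₁ tan θ_B = 1.000 × tan 62.41° = 1.914.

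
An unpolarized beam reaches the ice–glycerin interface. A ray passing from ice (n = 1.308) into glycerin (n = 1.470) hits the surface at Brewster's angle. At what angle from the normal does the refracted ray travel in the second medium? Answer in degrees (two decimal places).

θ_t ≈ 41.66°

tan θ_B = n₂/n₁ = 1.470/1.308 = 1.1239, so θ_B = 48.34°.
The refracted ray is perpendicular to the reflected ray, so θ_t = 90° − θ_B = 41.66°.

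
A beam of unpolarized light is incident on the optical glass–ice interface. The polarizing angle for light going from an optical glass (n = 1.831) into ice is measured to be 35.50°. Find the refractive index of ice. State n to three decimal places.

n ≈ 1.306

Brewster's law: tan θ_B = n₂/n₁ (light incident in an optical glass, refracted into ice).
n₂ = n₁ tan θ_B = 1.831 × tan 35.50° = 1.306.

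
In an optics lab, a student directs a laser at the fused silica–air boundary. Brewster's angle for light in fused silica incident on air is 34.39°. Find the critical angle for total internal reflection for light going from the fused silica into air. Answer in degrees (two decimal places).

θ_c ≈ 43.19°

From Brewster, n₂/n₁ = tan θ_B = tan 34.39° = 0.6845.
Then sin θ_c = n₂/n₁ = 0.6845, so θ_c = arcsin 0.6845 = 43.19°.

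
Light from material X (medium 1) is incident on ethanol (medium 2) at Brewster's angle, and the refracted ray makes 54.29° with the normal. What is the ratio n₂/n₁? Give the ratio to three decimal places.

n₂/n₁ ≈ 0.719

At Brewster incidence θ_B = 90° − θ_t = 90° − 54.29° = 35.71°.
tan θ_B = n₂/n₁, so n₂/n₁ = tan 35.71° = 0.719.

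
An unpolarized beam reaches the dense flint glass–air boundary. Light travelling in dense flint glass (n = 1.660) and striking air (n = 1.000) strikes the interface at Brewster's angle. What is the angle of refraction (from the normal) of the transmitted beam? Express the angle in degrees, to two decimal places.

First find Brewster's angle: tan θ_B = 1.000/1.660 = 0.6024, giving θ_B = 31.07°.
At Brewster's angle the reflected and refracted rays are perpendicular, so θ_t = 90° − θ_B = 90° − 31.07° = 58.93°.

θ_t ≈ 58.93°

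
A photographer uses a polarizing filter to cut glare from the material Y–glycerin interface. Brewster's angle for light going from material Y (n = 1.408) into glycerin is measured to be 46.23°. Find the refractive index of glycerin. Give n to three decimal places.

Brewster's law: tan θ_B = n₂/n₁ (light incident in material Y, refracted into glycerin).
n₂ = n₁ tan θ_B = 1.408 × tan 46.23° = 1.470.

n ≈ 1.470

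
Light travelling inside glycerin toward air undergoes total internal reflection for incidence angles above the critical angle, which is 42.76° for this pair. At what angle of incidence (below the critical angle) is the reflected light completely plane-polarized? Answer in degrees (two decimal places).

θ_B ≈ 34.17°

sin θ_c = n₂/n₁, so n₂/n₁ = sin 42.76° = 0.6789.
Brewster: tan θ_B = n₂/n₁ = 0.6789.
θ_B = arctan(0.6789) = 34.17°.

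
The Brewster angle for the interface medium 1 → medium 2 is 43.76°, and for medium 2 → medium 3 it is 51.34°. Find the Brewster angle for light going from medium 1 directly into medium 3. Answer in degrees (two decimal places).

θ_B ≈ 50.12°

n₂/n₁ = tan 43.76° = 0.9576 and n₃/n₂ = tan 51.34° = 1.2500.
Multiplying, n₃/n₁ = 0.9576 × 1.2500 = 1.1970, and θ_B(1→3) = arctan 1.1970 = 50.12°.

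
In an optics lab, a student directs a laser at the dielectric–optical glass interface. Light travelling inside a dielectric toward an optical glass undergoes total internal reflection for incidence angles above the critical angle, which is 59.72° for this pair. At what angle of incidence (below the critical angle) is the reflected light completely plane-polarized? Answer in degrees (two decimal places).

θ_B ≈ 40.81°

n₂/n₁ = sin θ_c = sin 59.72° = 0.8636.
tan θ_B equals the same ratio, so θ_B = arctan(0.8636) = 40.81°.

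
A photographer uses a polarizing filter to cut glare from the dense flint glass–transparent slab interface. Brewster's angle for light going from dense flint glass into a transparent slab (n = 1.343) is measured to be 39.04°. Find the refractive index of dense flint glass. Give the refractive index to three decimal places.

Full polarization of the reflected beam means tan θ_B = n₂/n₁, where n₁ is the incident medium (dense flint glass).
n₁ = n₂ / tan θ_B = 1.343 / tan 39.04° = 1.656.

n ≈ 1.656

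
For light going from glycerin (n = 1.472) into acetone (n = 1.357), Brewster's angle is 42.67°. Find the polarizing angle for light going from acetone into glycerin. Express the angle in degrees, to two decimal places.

The two Brewster angles are complementary: θ_B' = 90° − θ_B = 90° − 42.67° = 47.33°.

θ_B' ≈ 47.33°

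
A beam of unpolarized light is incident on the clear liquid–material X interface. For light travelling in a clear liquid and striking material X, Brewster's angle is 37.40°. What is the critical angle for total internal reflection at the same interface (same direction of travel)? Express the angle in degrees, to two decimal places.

n₂/n₁ = tan 37.40° = 0.7646; the critical angle satisfies sin θ_c = n₂/n₁.
θ_c = arcsin(0.7646) = 49.87°.

θ_c ≈ 49.87°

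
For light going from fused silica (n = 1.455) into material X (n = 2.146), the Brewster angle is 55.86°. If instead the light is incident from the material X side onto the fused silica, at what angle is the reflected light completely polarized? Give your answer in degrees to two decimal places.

θ_B' ≈ 34.14°

tan θ_B' = n₁/n₂ = 1/tan θ_B, so θ_B' = 90° − θ_B.
θ_B' = 90° − 55.86° = 34.14°.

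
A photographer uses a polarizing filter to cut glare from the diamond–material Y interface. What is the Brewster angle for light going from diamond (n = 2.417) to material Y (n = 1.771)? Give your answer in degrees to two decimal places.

θ_B ≈ 36.23°

tan θ_B = n₂/n₁ = 1.771/2.417 = 0.7327.
So θ_B = arctan 0.7327 = 36.23°.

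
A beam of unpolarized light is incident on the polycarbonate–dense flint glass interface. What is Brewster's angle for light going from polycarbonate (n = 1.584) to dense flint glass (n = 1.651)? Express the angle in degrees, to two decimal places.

θ_B ≈ 46.19°

The reflected p-component vanishes when tan θ_B = n₂/n₁.
Here n₂/n₁ = 1.651/1.584 = 1.0423, and Brewster's law gives tan θ_B = n₂/n₁. Taking the arctangent, θ_B = 46.19°.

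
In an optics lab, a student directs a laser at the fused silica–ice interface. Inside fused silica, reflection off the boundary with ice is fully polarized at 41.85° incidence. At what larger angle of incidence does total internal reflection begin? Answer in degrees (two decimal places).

n₂/n₁ = tan 41.85° = 0.8957; the critical angle satisfies sin θ_c = n₂/n₁.
θ_c = arcsin(0.8957) = 63.60°.

θ_c ≈ 63.60°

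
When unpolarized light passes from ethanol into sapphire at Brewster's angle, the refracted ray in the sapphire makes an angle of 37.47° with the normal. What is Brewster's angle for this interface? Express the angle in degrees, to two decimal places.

At Brewster's angle the reflected and refracted rays are perpendicular, so θ_B + θ_t = 90°.
θ_B = 90° − 37.47° = 52.53°.

θ_B ≈ 52.53°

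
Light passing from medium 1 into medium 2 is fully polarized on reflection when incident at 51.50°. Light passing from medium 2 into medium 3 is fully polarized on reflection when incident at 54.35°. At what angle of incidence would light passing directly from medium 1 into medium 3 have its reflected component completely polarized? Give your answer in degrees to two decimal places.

Each Brewster angle gives a ratio: n₂/n₁ = tan 51.50° = 1.2572, n₃/n₂ = tan 54.35° = 1.3942.
n₃/n₁ = 1.7528. Then tan θ_B(1→3) = n₃/n₁, so θ_B(1→3) = arctan(1.7528) = 60.29°.

θ_B ≈ 60.29°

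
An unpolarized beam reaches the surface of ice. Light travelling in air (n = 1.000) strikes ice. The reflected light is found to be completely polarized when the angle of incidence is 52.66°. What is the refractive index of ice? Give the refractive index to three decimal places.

n ≈ 1.311

At the polarizing angle, tan θ_B = n₂/n₁ with n₁ on the incident side (air) and n₂ on the transmitted side (ice).
n₂ = n₁ tan θ_B = 1.000 × tan 52.66° = 1.311.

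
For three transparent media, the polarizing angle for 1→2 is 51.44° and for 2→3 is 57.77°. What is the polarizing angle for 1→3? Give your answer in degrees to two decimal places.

θ_B ≈ 63.32°

tan θ_B(1→2) = n₂/n₁ = tan 51.44° = 1.2545.
tan θ_B(2→3) = n₃/n₂ = tan 57.77° = 1.5861.
So n₃/n₁ = (n₂/n₁)(n₃/n₂) = 1.2545 × 1.5861 = 1.9898.
θ_B(1→3) = arctan(1.9898) = 63.32°.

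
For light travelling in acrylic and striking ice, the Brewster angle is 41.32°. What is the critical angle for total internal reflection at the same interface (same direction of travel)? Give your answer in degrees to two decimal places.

From Brewster, n₂/n₁ = tan θ_B = tan 41.32° = 0.8791.
Then sin θ_c = n₂/n₁ = 0.8791, so θ_c = arcsin 0.8791 = 61.54°.

θ_c ≈ 61.54°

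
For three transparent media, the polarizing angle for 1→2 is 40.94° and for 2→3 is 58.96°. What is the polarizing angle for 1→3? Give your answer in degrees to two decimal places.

Each Brewster angle gives a ratio: n₂/n₁ = tan 40.94° = 0.8674, n₃/n₂ = tan 58.96° = 1.6617.
Multiplying, n₃/n₁ = 0.8674 × 1.6617 = 1.4414, and θ_B(1→3) = arctan 1.4414 = 55.25°.

θ_B ≈ 55.25°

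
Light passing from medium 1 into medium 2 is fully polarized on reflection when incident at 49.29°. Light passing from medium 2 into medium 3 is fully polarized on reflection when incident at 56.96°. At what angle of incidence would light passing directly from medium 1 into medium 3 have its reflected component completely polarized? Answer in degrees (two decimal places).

θ_B ≈ 60.77°

tan θ_B(1→2) = n₂/n₁ = tan 49.29° = 1.1622.
tan θ_B(2→3) = n₃/n₂ = tan 56.96° = 1.5375.
So n₃/n₁ = (n₂/n₁)(n₃/n₂) = 1.1622 × 1.5375 = 1.7869.
θ_B(1→3) = arctan(1.7869) = 60.77°.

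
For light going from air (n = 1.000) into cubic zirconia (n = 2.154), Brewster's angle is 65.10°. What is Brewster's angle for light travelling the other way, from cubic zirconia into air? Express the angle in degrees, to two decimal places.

θ_B' ≈ 24.90°

Reversing the direction swaps n₁ and n₂, so tan θ_B' = 1/tan θ_B and θ_B' = 90° − θ_B.
Hence θ_B' = 90° − 65.10° = 24.90°.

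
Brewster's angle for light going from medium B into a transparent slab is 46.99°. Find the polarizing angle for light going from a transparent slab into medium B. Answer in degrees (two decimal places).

tan θ_B' = n₁/n₂ = 1/tan θ_B, so θ_B' = 90° − θ_B.
θ_B' = 90° − 46.99° = 43.01°.

θ_B' ≈ 43.01°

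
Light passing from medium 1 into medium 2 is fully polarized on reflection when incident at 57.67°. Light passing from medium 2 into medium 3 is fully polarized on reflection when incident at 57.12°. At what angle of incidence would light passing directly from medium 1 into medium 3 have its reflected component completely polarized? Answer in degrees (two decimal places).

θ_B ≈ 67.75°

tan θ_B(1→2) = n₂/n₁ = tan 57.67° = 1.5800.
tan θ_B(2→3) = n₃/n₂ = tan 57.12° = 1.5469.
So n₃/n₁ = (n₂/n₁)(n₃/n₂) = 1.5800 × 1.5469 = 2.4442.
θ_B(1→3) = arctan(2.4442) = 67.75°.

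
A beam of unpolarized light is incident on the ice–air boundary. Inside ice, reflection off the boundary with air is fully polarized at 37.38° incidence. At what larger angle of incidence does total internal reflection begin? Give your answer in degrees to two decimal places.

θ_c ≈ 49.82°

From Brewster, n₂/n₁ = tan θ_B = tan 37.38° = 0.7640.
Then sin θ_c = n₂/n₁ = 0.7640, so θ_c = arcsin 0.7640 = 49.82°.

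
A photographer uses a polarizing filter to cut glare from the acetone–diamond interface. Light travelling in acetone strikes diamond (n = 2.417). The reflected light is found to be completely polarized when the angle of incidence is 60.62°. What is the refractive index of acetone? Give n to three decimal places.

At Brewster's angle, tan θ_B = n₂/n₁ with n₁ on the incident side (acetone) and n₂ on the transmitted side (diamond).
n₁ = n₂ / tan θ_B = 2.417 / tan 60.62° = 1.361.

n ≈ 1.361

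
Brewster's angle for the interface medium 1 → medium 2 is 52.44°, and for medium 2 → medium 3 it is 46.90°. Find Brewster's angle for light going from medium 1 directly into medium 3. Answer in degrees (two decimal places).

θ_B ≈ 54.26°

tan θ_B(1→2) = n₂/n₁ = tan 52.44° = 1.3004.
tan θ_B(2→3) = n₃/n₂ = tan 46.90° = 1.0686.
Multiplying, n₃/n₁ = 1.3004 × 1.0686 = 1.3896, and θ_B(1→3) = arctan 1.3896 = 54.26°.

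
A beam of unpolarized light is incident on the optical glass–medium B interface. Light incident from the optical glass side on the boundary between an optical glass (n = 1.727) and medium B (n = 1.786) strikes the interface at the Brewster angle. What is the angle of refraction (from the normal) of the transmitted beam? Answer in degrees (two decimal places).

θ_t ≈ 44.04°

First find Brewster's angle: tan θ_B = 1.786/1.727 = 1.0342, giving θ_B = 45.96°.
At Brewster's angle the reflected and refracted rays are perpendicular, so θ_t = 90° − θ_B = 90° − 45.96° = 44.04°.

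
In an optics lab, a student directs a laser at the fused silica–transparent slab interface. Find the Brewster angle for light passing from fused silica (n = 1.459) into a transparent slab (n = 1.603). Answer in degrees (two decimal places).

θ_B ≈ 47.69°

At Brewster's angle the reflected and refracted rays are perpendicular, which with Snell's law gives tan θ_B = n₂/n₁.
Here n₂/n₁ = 1.603/1.459 = 1.0987, and Brewster's law gives tan θ_B = n₂/n₁.
So θ_B = arctan 1.0987 = 47.69°.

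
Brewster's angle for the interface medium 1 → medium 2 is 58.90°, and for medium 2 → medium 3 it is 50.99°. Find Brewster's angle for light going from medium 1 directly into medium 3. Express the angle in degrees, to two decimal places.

θ_B ≈ 63.96°

tan θ_B(1→2) = n₂/n₁ = tan 58.90° = 1.6577.
tan θ_B(2→3) = n₃/n₂ = tan 50.99° = 1.2345.
So n₃/n₁ = (n₂/n₁)(n₃/n₂) = 1.6577 × 1.2345 = 2.0464.
θ_B(1→3) = arctan(2.0464) = 63.96°.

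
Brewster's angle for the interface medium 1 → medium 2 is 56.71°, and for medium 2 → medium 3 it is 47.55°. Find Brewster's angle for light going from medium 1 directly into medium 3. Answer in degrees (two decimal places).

θ_B ≈ 59.01°

Each Brewster angle gives a ratio: n₂/n₁ = tan 56.71° = 1.5229, n₃/n₂ = tan 47.55° = 1.0932.
n₃/n₁ = 1.6649. Then tan θ_B(1→3) = n₃/n₁, so θ_B(1→3) = arctan(1.6649) = 59.01°.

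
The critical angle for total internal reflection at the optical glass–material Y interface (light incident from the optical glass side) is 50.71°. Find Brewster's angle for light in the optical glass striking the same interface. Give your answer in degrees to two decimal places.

θ_B ≈ 37.74°

n₂/n₁ = sin θ_c = sin 50.71° = 0.7740.
tan θ_B equals the same ratio, so θ_B = arctan(0.7740) = 37.74°.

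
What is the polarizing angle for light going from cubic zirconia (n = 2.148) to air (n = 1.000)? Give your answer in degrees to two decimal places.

θ_B ≈ 24.96°

At Brewster's angle the reflected and refracted rays are perpendicular, which with Snell's law gives tan θ_B = n₂/n₁.
Here n₂/n₁ = 1.000/2.148 = 0.4655, and Brewster's law gives tan θ_B = n₂/n₁.
θ_B = arctan(0.4655) = 24.96°.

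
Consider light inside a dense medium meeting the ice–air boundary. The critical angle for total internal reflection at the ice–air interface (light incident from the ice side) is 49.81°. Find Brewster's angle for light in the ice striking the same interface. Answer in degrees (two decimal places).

At the critical angle sin θ_c = n₂/n₁, giving n₂/n₁ = sin 49.81° = 0.7639.
Then tan θ_B = n₂/n₁ = 0.7639, so θ_B = arctan 0.7639 = 37.38°.

θ_B ≈ 37.38°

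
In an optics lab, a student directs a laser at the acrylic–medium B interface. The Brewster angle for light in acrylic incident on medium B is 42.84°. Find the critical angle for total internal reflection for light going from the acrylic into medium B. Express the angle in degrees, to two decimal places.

θ_c ≈ 68.02°

tan θ_B = n₂/n₁ = tan 42.84° = 0.9273.
Total internal reflection: sin θ_c = n₂/n₁ = 0.9273.
θ_c = arcsin(0.9273) = 68.02°.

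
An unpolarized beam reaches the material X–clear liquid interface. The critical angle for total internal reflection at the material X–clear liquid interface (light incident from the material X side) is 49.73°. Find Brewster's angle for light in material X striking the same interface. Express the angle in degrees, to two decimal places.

θ_B ≈ 37.34°

At the critical angle sin θ_c = n₂/n₁, giving n₂/n₁ = sin 49.73° = 0.7630.
Then tan θ_B = n₂/n₁ = 0.7630, so θ_B = arctan 0.7630 = 37.34°.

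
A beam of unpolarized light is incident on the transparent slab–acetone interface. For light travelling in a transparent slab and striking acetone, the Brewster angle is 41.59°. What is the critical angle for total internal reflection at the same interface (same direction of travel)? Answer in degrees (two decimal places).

From Brewster, n₂/n₁ = tan θ_B = tan 41.59° = 0.8875.
Then sin θ_c = n₂/n₁ = 0.8875, so θ_c = arcsin 0.8875 = 62.56°.

θ_c ≈ 62.56°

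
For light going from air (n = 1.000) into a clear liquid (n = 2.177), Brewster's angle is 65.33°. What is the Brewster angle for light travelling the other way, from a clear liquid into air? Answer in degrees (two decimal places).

θ_B' ≈ 24.67°

tan θ_B' = n₁/n₂ = 1/tan θ_B, so θ_B' = 90° − θ_B.
θ_B' = 90° − 65.33° = 24.67°.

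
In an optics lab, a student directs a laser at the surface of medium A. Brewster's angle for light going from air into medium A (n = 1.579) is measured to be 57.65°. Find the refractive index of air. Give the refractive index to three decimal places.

Brewster's law: tan θ_B = n₂/n₁ (light incident in air, refracted into medium A).
n₁ = n₂ / tan θ_B = 1.579 / tan 57.65° = 1.000.

n ≈ 1.000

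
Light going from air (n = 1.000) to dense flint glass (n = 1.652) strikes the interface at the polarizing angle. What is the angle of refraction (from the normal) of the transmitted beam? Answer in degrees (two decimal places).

tan θ_B = n₂/n₁ = 1.652/1.000 = 1.6520, so θ_B = 58.81°.
At Brewster's angle the reflected and refracted rays are perpendicular, so θ_t = 90° − θ_B = 90° − 58.81° = 31.19°.

θ_t ≈ 31.19°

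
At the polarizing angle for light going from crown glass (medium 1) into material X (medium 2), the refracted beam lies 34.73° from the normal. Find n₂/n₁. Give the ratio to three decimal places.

n₂/n₁ ≈ 1.443

θ_B + θ_t = 90°, so θ_B = 90° − 34.73° = 55.27°.
tan θ_B = n₂/n₁, so n₂/n₁ = tan 55.27° = 1.443.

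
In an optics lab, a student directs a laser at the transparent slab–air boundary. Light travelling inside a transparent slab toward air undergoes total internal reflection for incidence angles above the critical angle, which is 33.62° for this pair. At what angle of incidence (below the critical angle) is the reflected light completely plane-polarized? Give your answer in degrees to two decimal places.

At the critical angle sin θ_c = n₂/n₁, giving n₂/n₁ = sin 33.62° = 0.5537.
Then tan θ_B = n₂/n₁ = 0.5537, so θ_B = arctan 0.5537 = 28.97°.

θ_B ≈ 28.97°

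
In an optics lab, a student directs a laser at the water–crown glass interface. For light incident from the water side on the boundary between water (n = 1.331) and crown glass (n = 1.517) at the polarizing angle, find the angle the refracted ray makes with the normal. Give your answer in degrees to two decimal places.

θ_t ≈ 41.26°

First find Brewster's angle: tan θ_B = 1.517/1.331 = 1.1397, giving θ_B = 48.74°.
Since θ_B + θ_t = 90° at Brewster incidence, θ_t = 90° − 48.74° = 41.26°.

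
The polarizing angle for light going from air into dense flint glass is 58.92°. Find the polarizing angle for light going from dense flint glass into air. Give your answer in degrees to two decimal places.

The two Brewster angles are complementary: θ_B' = 90° − θ_B = 90° − 58.92° = 31.08°.

θ_B' ≈ 31.08°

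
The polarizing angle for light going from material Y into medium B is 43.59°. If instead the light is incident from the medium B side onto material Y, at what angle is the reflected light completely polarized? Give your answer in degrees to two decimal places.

Reversing the direction swaps n₁ and n₂, so tan θ_B' = 1/tan θ_B and θ_B' = 90° − θ_B.
Hence θ_B' = 90° − 43.59° = 46.41°.

θ_B' ≈ 46.41°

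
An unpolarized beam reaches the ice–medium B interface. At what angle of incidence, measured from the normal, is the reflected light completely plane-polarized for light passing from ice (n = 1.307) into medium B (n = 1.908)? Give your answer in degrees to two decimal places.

tan θ_B = n₂/n₁ = 1.908/1.307 = 1.4598.
So θ_B = arctan 1.4598 = 55.59°.

θ_B ≈ 55.59°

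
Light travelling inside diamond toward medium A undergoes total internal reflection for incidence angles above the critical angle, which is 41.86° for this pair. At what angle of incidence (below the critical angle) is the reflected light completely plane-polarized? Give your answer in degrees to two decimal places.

n₂/n₁ = sin θ_c = sin 41.86° = 0.6673.
tan θ_B equals the same ratio, so θ_B = arctan(0.6673) = 33.72°.

θ_B ≈ 33.72°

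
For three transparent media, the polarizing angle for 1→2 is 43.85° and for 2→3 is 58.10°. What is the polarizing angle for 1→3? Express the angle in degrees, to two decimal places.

θ_B ≈ 57.06°

n₂/n₁ = tan 43.85° = 0.9606 and n₃/n₂ = tan 58.10° = 1.6066.
So n₃/n₁ = (n₂/n₁)(n₃/n₂) = 0.9606 × 1.6066 = 1.5433.
θ_B(1→3) = arctan(1.5433) = 57.06°.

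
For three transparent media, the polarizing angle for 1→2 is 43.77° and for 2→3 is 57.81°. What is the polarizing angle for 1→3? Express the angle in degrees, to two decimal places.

θ_B ≈ 56.69°

n₂/n₁ = tan 43.77° = 0.9580 and n₃/n₂ = tan 57.81° = 1.5886.
So n₃/n₁ = (n₂/n₁)(n₃/n₂) = 0.9580 × 1.5886 = 1.5218.
θ_B(1→3) = arctan(1.5218) = 56.69°.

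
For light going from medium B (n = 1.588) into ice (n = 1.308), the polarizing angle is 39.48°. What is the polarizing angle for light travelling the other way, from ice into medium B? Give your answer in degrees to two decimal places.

θ_B' ≈ 50.52°

tan θ_B' = n₁/n₂ = 1/tan θ_B, so θ_B' = 90° − θ_B.
θ_B' = 90° − 39.48° = 50.52°.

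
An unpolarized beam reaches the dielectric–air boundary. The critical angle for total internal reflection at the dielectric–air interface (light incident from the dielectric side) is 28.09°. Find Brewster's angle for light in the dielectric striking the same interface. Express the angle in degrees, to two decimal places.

At the critical angle sin θ_c = n₂/n₁, giving n₂/n₁ = sin 28.09° = 0.4709.
Then tan θ_B = n₂/n₁ = 0.4709, so θ_B = arctan 0.4709 = 25.21°.

θ_B ≈ 25.21°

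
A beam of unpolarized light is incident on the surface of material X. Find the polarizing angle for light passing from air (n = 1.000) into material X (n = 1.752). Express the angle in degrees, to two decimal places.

Brewster's condition: tan θ_B = n₂/n₁ = 1.752/1.000 = 1.7520.
So θ_B = arctan 1.7520 = 60.28°.

θ_B ≈ 60.28°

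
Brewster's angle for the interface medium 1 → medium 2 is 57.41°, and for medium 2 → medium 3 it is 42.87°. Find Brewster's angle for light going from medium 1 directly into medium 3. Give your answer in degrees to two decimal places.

θ_B ≈ 55.45°

tan θ_B(1→2) = n₂/n₁ = tan 57.41° = 1.5643.
tan θ_B(2→3) = n₃/n₂ = tan 42.87° = 0.9283.
n₃/n₁ = 1.4521. Then tan θ_B(1→3) = n₃/n₁, so θ_B(1→3) = arctan(1.4521) = 55.45°.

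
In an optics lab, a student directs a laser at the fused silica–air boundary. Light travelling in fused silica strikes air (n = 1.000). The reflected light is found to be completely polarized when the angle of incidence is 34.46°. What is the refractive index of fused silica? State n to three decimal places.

Brewster's law: tan θ_B = n₂/n₁ (light incident in fused silica, refracted into air).
n₁ = n₂ / tan θ_B = 1.000 / tan 34.46° = 1.457.

n ≈ 1.457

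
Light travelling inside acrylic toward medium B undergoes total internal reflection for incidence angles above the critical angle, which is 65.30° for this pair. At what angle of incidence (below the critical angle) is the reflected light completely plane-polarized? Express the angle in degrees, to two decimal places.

At the critical angle sin θ_c = n₂/n₁, giving n₂/n₁ = sin 65.30° = 0.9085.
Then tan θ_B = n₂/n₁ = 0.9085, so θ_B = arctan 0.9085 = 42.26°.

θ_B ≈ 42.26°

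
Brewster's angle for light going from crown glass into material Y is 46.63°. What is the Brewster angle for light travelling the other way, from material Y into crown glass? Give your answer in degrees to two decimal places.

θ_B' ≈ 43.37°

Reversing the direction swaps n₁ and n₂, so tan θ_B' = 1/tan θ_B and θ_B' = 90° − θ_B.
Hence θ_B' = 90° − 46.63° = 43.37°.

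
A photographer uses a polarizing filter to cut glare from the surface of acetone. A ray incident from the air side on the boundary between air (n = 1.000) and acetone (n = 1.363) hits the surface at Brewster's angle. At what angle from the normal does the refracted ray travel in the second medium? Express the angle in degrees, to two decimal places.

θ_B = arctan(n₂/n₁) = arctan(1.363/1.000) = 53.73°.
At Brewster's angle the reflected and refracted rays are perpendicular, so θ_t = 90° − θ_B = 90° − 53.73° = 36.27°.

θ_t ≈ 36.27°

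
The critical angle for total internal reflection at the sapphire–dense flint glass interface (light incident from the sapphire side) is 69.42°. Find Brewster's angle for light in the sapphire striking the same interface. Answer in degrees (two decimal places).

θ_B ≈ 43.11°

n₂/n₁ = sin θ_c = sin 69.42° = 0.9362.
tan θ_B equals the same ratio, so θ_B = arctan(0.9362) = 43.11°.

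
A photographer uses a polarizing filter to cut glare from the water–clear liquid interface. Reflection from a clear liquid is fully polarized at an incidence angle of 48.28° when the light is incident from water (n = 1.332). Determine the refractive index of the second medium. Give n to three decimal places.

n ≈ 1.494

Brewster's law: tan θ_B = n₂/n₁ (light incident in water, refracted into a clear liquid).
n₂ = n₁ tan θ_B = 1.332 × tan 48.28° = 1.494.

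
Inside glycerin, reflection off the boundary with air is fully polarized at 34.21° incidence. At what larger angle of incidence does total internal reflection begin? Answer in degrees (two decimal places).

n₂/n₁ = tan 34.21° = 0.6799; the critical angle satisfies sin θ_c = n₂/n₁.
θ_c = arcsin(0.6799) = 42.83°.

θ_c ≈ 42.83°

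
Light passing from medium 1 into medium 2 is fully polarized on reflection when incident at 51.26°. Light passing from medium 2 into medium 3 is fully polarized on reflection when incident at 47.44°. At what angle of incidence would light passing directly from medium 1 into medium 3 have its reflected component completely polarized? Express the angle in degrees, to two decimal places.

θ_B ≈ 53.62°

tan θ_B(1→2) = n₂/n₁ = tan 51.26° = 1.2464.
tan θ_B(2→3) = n₃/n₂ = tan 47.44° = 1.0890.
Multiplying, n₃/n₁ = 1.2464 × 1.0890 = 1.3574, and θ_B(1→3) = arctan 1.3574 = 53.62°.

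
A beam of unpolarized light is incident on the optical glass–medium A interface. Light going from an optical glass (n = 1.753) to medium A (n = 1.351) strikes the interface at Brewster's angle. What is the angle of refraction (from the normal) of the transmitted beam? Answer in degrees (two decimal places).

First find Brewster's angle: tan θ_B = 1.351/1.753 = 0.7707, giving θ_B = 37.62°.
Since θ_B + θ_t = 90° at Brewster incidence, θ_t = 90° − 37.62° = 52.38°.

θ_t ≈ 52.38°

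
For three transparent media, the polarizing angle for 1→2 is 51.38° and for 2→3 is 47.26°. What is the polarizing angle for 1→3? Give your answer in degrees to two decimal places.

θ_B ≈ 53.57°

n₂/n₁ = tan 51.38° = 1.2518 and n₃/n₂ = tan 47.26° = 1.0822.
So n₃/n₁ = (n₂/n₁)(n₃/n₂) = 1.2518 × 1.0822 = 1.3546.
θ_B(1→3) = arctan(1.3546) = 53.57°.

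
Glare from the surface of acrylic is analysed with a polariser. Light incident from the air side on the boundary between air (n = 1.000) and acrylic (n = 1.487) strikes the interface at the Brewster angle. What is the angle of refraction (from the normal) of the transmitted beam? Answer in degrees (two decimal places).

First find Brewster's angle: tan θ_B = 1.487/1.000 = 1.4870, giving θ_B = 56.08°.
The refracted ray is perpendicular to the reflected ray, so θ_t = 90° − θ_B = 33.92°.

θ_t ≈ 33.92°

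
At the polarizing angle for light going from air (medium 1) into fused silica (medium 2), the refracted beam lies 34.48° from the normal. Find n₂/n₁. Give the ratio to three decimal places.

n₂/n₁ ≈ 1.456

θ_B + θ_t = 90°, so θ_B = 90° − 34.48° = 55.52°.
tan θ_B = n₂/n₁, so n₂/n₁ = tan 55.52° = 1.456.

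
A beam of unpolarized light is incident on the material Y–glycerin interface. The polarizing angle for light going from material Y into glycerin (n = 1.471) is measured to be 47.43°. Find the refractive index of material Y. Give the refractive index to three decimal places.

Brewster's law: tan θ_B = n₂/n₁ (light incident in material Y, refracted into glycerin).
n₁ = n₂ / tan θ_B = 1.471 / tan 47.43° = 1.351.

n ≈ 1.351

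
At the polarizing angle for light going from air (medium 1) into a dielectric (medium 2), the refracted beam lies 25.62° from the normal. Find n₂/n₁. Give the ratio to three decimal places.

At Brewster incidence θ_B = 90° − θ_t = 90° − 25.62° = 64.38°.
tan θ_B = n₂/n₁, so n₂/n₁ = tan 64.38° = 2.085.

n₂/n₁ ≈ 2.085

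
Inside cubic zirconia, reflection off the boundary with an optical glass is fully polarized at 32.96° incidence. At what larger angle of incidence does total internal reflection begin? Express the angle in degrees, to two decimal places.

θ_c ≈ 40.42°

tan θ_B = n₂/n₁ = tan 32.96° = 0.6484.
Total internal reflection: sin θ_c = n₂/n₁ = 0.6484.
θ_c = arcsin(0.6484) = 40.42°.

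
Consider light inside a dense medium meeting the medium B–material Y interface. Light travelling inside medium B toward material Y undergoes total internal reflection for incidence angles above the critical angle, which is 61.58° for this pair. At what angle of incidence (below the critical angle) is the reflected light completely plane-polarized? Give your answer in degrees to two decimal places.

n₂/n₁ = sin θ_c = sin 61.58° = 0.8795.
tan θ_B equals the same ratio, so θ_B = arctan(0.8795) = 41.33°.

θ_B ≈ 41.33°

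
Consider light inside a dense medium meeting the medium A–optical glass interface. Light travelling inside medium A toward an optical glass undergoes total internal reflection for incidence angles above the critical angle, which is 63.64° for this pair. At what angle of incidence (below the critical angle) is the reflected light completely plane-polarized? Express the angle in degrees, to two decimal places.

At the critical angle sin θ_c = n₂/n₁, giving n₂/n₁ = sin 63.64° = 0.8960.
Then tan θ_B = n₂/n₁ = 0.8960, so θ_B = arctan 0.8960 = 41.86°.

θ_B ≈ 41.86°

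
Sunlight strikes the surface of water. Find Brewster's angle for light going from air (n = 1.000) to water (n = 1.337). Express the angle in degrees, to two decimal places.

At Brewster's angle the reflected and refracted rays are perpendicular, which with Snell's law gives tan θ_B = n₂/n₁.
Here n₂/n₁ = 1.337/1.000 = 1.3370, and Brewster's law gives tan θ_B = n₂/n₁.
θ_B = arctan(1.3370) = 53.21°.

θ_B ≈ 53.21°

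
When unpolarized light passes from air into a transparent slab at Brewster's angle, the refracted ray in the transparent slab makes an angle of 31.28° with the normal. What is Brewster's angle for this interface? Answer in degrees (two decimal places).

θ_B ≈ 58.72°

At Brewster's angle the reflected and refracted rays are perpendicular, so θ_B + θ_t = 90°.
θ_B = 90° − 31.28° = 58.72°.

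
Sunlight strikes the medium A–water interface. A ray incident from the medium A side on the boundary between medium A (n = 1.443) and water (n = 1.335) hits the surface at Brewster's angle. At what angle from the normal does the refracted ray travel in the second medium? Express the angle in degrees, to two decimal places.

θ_t ≈ 47.23°

θ_B = arctan(n₂/n₁) = arctan(1.335/1.443) = 42.77°.
Since θ_B + θ_t = 90° at Brewster incidence, θ_t = 90° − 42.77° = 47.23°.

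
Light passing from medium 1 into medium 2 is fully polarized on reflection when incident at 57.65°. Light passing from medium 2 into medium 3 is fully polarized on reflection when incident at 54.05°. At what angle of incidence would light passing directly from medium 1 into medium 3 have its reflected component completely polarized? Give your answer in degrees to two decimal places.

θ_B ≈ 65.33°

tan θ_B(1→2) = n₂/n₁ = tan 57.65° = 1.5788.
tan θ_B(2→3) = n₃/n₂ = tan 54.05° = 1.3789.
n₃/n₁ = 2.1770. Then tan θ_B(1→3) = n₃/n₁, so θ_B(1→3) = arctan(2.1770) = 65.33°.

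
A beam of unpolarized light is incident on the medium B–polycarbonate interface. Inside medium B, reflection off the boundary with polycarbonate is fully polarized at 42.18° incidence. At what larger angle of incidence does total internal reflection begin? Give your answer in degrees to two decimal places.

From Brewster, n₂/n₁ = tan θ_B = tan 42.18° = 0.9061.
Then sin θ_c = n₂/n₁ = 0.9061, so θ_c = arcsin 0.9061 = 64.97°.

θ_c ≈ 64.97°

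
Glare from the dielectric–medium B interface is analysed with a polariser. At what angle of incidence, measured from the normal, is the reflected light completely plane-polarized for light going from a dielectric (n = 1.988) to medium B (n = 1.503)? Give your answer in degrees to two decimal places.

Brewster's condition: tan θ_B = n₂/n₁ = 1.503/1.988 = 0.7560. Taking the arctangent, θ_B = 37.09°.

θ_B ≈ 37.09°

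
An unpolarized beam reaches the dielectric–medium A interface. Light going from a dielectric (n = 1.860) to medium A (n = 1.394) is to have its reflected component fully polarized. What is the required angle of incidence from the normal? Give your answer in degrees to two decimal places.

θ_B ≈ 36.85°

tan θ_B = n₂/n₁ = 1.394/1.860 = 0.7495.
So θ_B = arctan 0.7495 = 36.85°.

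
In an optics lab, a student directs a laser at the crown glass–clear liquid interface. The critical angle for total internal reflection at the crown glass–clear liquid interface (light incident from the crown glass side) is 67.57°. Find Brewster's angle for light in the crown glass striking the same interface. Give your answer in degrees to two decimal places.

At the critical angle sin θ_c = n₂/n₁, giving n₂/n₁ = sin 67.57° = 0.9243.
Then tan θ_B = n₂/n₁ = 0.9243, so θ_B = arctan 0.9243 = 42.75°.

θ_B ≈ 42.75°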